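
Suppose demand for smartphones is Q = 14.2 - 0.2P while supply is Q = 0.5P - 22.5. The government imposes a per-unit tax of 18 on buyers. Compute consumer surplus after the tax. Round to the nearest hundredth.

3.27

Rewriting demand in inverse form: P = 71 - 5Q.
Rewriting supply in inverse form: P = 45 + 2Q.
Without the tax, 71 - 5Q = 45 + 2Q so Q* = 3.7143 and P* = 52.4286.
A tax on buyers shifts demand down by 18: (71 - 18) - 5Q = 45 + 2Q, so Q_t = 1.1429. Buyers pay P_b = 65.2857; sellers receive P_s = P_b - 18 = 47.2857.
CS = (1/2)(Q_t)(71 - P_b) = (1/2)(1.1429)(5.7143) = 3.2653.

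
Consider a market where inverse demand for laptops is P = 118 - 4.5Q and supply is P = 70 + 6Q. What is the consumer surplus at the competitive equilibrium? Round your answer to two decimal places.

Equilibrium: 118 - 4.5Q = 70 + 6Q, so Q* = 4.5714 and P* = 97.4286.
The demand choke price is 118, so CS = (1/2)(Q*)(118 - P*) = (1/2)(4.5714)(20.5714) = 47.0204.

47.02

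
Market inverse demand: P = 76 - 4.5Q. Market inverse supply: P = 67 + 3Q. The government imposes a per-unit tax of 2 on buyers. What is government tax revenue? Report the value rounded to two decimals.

1.87

Without the tax, 76 - 4.5Q = 67 + 3Q so Q* = 1.2 and P* = 70.6.
With the tax, buyers' net willingness to pay falls by 2: (76 - 2) - 4.5Q = 67 + 3Q, so Q_t = 0.9333. Buyers pay P_b = 71.8; sellers receive P_s = P_b - 2 = 69.8.
Tax revenue = t x Q_t = 2 x 0.9333 = 1.8667.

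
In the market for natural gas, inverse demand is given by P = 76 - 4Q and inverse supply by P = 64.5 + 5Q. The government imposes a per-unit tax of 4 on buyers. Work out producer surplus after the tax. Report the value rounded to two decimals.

1.74

Without the tax, 76 - 4Q = 64.5 + 5Q so Q* = 1.2778 and P* = 70.8889.
With the tax, buyers' net willingness to pay falls by 4: (76 - 4) - 4Q = 64.5 + 5Q, so Q_t = 0.8333. Buyers pay P_b = 72.6667; sellers receive P_s = P_b - 4 = 68.6667.
PS = (1/2)(Q_t)(P_s - 64.5) = (1/2)(0.8333)(4.1667) = 1.7361.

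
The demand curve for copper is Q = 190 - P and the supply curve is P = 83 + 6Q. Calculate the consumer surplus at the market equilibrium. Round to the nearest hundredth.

116.83

Rewriting demand in inverse form: P = 190 - Q.
Setting demand equal to supply, 107 = 7Q, so Q* = 15.2857 and P* = 174.7143.
CS is the area between the demand curve and P* from 0 to Q*: (1/2)(15.2857)(15.2857) = 116.8265.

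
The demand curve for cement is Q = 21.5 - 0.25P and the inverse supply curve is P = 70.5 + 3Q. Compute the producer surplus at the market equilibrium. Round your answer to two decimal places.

Rewriting demand in inverse form: P = 86 - 4Q.
Equilibrium: 86 - 4Q = 70.5 + 3Q, so Q* = 2.2143 and P* = 77.1429.
Producer surplus is the triangle above supply below P*: (1/2)(2.2143)(77.1429 - 70.5) = (1/2)(2.2143)(6.6429) = 7.3546.

7.35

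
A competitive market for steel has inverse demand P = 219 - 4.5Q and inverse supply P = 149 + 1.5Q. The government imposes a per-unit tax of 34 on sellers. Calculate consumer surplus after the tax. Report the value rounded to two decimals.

81.00

Without the tax, 219 - 4.5Q = 149 + 1.5Q so Q* = 11.6667 and P* = 166.5.
With the tax, sellers need 34 more per unit: 219 - 4.5Q = 149 + 1.5Q + 34, so Q_t = 6. Buyers pay P_b = 192; sellers receive P_s = P_b - 34 = 158.
Consumer surplus is the triangle under demand above P_b: (1/2)(6)(219 - 192) = 81.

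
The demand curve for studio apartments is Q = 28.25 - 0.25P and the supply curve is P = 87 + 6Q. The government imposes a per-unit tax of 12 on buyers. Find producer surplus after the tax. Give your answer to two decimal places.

5.88

Rewriting demand in inverse form: P = 113 - 4Q.
Pre-tax equilibrium: 113 - 4Q = 87 + 6Q gives Q* = 2.6, P* = 102.6.
With the tax, buyers' net willingness to pay falls by 12: (113 - 12) - 4Q = 87 + 6Q, so Q_t = 1.4. Buyers pay P_b = 107.4; sellers receive P_s = P_b - 12 = 95.4.
PS = (1/2)(Q_t)(P_s - 87) = (1/2)(1.4)(8.4) = 5.88.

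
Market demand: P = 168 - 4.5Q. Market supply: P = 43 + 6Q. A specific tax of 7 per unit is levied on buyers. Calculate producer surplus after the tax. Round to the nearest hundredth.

Pre-tax equilibrium: 168 - 4.5Q = 43 + 6Q gives Q* = 11.9048, P* = 114.4286.
A tax on buyers shifts demand down by 7: (168 - 7) - 4.5Q = 43 + 6Q, so Q_t = 11.2381. Buyers pay P_b = 117.4286; sellers receive P_s = P_b - 7 = 110.4286.
PS = (1/2)(Q_t)(P_s - 43) = (1/2)(11.2381)(67.4286) = 378.8844.

378.88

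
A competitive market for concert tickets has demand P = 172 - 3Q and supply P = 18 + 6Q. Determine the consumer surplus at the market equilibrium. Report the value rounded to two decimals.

Set 172 - 3Q = 18 + 6Q, which gives 154 = 9Q, so Q* = 17.1111 and P* = 172 - 3(17.1111) = 120.6667.
Consumer surplus is the triangle under demand above P*: (1/2)(17.1111)(172 - 120.6667) = (1/2)(17.1111)(51.3333) = 439.1852.

439.19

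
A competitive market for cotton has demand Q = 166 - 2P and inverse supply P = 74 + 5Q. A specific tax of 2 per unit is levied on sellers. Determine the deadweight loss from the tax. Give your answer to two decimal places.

Rewriting demand in inverse form: P = 83 - 0.5Q.
Pre-tax equilibrium: 83 - 0.5Q = 74 + 5Q gives Q* = 1.6364, P* = 82.1818.
With the tax, sellers need 2 more per unit: 83 - 0.5Q = 74 + 5Q + 2, so Q_t = 1.2727. Buyers pay P_b = 82.3636; sellers receive P_s = P_b - 2 = 80.3636.
Deadweight loss is the triangle between the curves from Q_t to Q*: (1/2)(1.6364 - 1.2727)(2) = 0.3636.

0.36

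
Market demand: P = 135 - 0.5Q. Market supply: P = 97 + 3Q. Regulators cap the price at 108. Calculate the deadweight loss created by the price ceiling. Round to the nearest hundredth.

Free-market equilibrium: 135 - 0.5Q = 97 + 3Q gives Q* = 10.8571, P* = 129.5714.
At P = 108, sellers supply (108 - 97)/3 = 3.6667 while buyers want more, so the quantity traded is 3.6667 at price 108.
At Q = 3.6667 the demand price is 133.1667 and the supply price is 108. Deadweight loss is the triangle between the curves from 3.6667 to 10.8571: (1/2)(133.1667 - 108)(10.8571 - 3.6667) = 90.4802.

90.48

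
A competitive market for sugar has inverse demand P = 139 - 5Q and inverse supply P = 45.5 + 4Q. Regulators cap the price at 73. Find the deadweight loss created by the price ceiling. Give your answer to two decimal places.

Without the control, 139 - 5Q = 45.5 + 4Q so Q* = 10.3889 and P* = 87.0556.
At P = 73, sellers supply (73 - 45.5)/4 = 6.875 while buyers want more, so the quantity traded is 6.875 at price 73.
At Q = 6.875 the demand price is 104.625 and the supply price is 73. Deadweight loss is the triangle between the curves from 6.875 to 10.3889: (1/2)(104.625 - 73)(10.3889 - 6.875) = 55.5634.

55.56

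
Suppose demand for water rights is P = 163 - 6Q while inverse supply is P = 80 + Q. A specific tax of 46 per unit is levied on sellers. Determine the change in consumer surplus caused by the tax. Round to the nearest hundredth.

Without the tax, 163 - 6Q = 80 + Q so Q* = 11.8571 and P* = 91.8571.
A tax on sellers shifts supply up by 46: 163 - 6Q = 80 + Q + 46, so Q_t = 5.2857. Buyers pay P_b = 131.2857; sellers receive P_s = P_b - 46 = 85.2857.
CS falls from (1/2)(11.8571)(71.1429) = 421.7755 to (1/2)(5.2857)(31.7143) = 83.8163, a change of -337.9592.

-337.96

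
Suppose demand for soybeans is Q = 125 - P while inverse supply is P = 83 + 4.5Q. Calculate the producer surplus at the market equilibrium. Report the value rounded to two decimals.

131.21

Rewriting demand in inverse form: P = 125 - Q.
Set 125 - Q = 83 + 4.5Q, which gives 42 = 5.5Q, so Q* = 7.6364 and P* = 125 - (7.6364) = 117.3636.
Producer surplus is the triangle above supply below P*: (1/2)(7.6364)(117.3636 - 83) = (1/2)(7.6364)(34.3636) = 131.2066.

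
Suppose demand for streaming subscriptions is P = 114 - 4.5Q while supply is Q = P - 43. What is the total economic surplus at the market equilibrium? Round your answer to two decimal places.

458.27

Rewriting supply in inverse form: P = 43 + Q.
Set 114 - 4.5Q = 43 + Q, which gives 71 = 5.5Q, so Q* = 12.9091 and P* = 114 - 4.5(12.9091) = 55.9091.
Total surplus is the full triangle between the curves from 0 to Q*: (1/2)(12.9091)(114 - 43) = 458.2727.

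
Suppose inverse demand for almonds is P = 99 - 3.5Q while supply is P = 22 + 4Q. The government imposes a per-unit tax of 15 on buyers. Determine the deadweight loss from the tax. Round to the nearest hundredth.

Pre-tax equilibrium: 99 - 3.5Q = 22 + 4Q gives Q* = 10.2667, P* = 63.0667.
A tax on buyers shifts demand down by 15: (99 - 15) - 3.5Q = 22 + 4Q, so Q_t = 8.2667. Buyers pay P_b = 70.0667; sellers receive P_s = P_b - 15 = 55.0667.
The welfare triangle lost has base Q* - Q_t = 2 and height t = 15, so DWL = (1/2)(2)(15) = 15.

15.00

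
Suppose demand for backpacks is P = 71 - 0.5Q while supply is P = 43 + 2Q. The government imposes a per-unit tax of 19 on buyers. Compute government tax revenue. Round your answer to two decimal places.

Without the tax, 71 - 0.5Q = 43 + 2Q so Q* = 11.2 and P* = 65.4.
A tax on buyers shifts demand down by 19: (71 - 19) - 0.5Q = 43 + 2Q, so Q_t = 3.6. Buyers pay P_b = 69.2; sellers receive P_s = P_b - 19 = 50.2.
Tax revenue = t x Q_t = 19 x 3.6 = 68.4.

68.40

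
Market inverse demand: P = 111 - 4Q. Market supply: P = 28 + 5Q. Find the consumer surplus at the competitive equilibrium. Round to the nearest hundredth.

Equilibrium: 111 - 4Q = 28 + 5Q, so Q* = 9.2222 and P* = 74.1111.
The demand choke price is 111, so CS = (1/2)(Q*)(111 - P*) = (1/2)(9.2222)(36.8889) = 170.0988.

170.10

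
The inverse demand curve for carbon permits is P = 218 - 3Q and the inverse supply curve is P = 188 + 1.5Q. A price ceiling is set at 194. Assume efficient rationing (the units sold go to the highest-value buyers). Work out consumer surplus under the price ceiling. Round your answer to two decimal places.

72.00

Without the control, 218 - 3Q = 188 + 1.5Q so Q* = 6.6667 and P* = 198.
At P = 194, sellers supply (194 - 188)/1.5 = 4 while buyers want more, so the quantity traded is 4 at price 194.
The demand price at Q = 4 is 206. CS is the trapezoid between demand and 194 over [0, 4]: (1/2)[(218 - 194) + (206 - 194)](4) = 72.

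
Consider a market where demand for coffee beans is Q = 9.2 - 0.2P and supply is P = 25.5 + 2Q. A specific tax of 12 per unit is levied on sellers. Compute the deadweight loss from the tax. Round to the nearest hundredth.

Rewriting demand in inverse form: P = 46 - 5Q.
Pre-tax equilibrium: 46 - 5Q = 25.5 + 2Q gives Q* = 2.9286, P* = 31.3571.
With the tax, sellers need 12 more per unit: 46 - 5Q = 25.5 + 2Q + 12, so Q_t = 1.2143. Buyers pay P_b = 39.9286; sellers receive P_s = P_b - 12 = 27.9286.
Deadweight loss is the triangle between the curves from Q_t to Q*: (1/2)(2.9286 - 1.2143)(12) = 10.2857.

10.29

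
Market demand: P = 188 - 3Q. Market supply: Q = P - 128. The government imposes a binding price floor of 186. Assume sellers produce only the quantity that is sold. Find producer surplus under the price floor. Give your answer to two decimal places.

38.44

Rewriting supply in inverse form: P = 128 + Q.
Free-market equilibrium: 188 - 3Q = 128 + Q gives Q* = 15, P* = 143.
At P = 186, buyers demand (188 - 186)/3 = 0.6667 while sellers would supply more, so the quantity traded is 0.6667 at price 186.
The supply price at Q = 0.6667 is 128.6667. PS is the trapezoid between 186 and supply over [0, 0.6667]: (1/2)[(186 - 128) + (186 - 128.6667)](0.6667) = 38.4444.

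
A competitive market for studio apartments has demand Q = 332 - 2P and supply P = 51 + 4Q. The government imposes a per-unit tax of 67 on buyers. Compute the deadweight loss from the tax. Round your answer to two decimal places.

498.78

Rewriting demand in inverse form: P = 166 - 0.5Q.
Without the tax, 166 - 0.5Q = 51 + 4Q so Q* = 25.5556 and P* = 153.2222.
A tax on buyers shifts demand down by 67: (166 - 67) - 0.5Q = 51 + 4Q, so Q_t = 10.6667. Buyers pay P_b = 160.6667; sellers receive P_s = P_b - 67 = 93.6667.
The welfare triangle lost has base Q* - Q_t = 14.8889 and height t = 67, so DWL = (1/2)(14.8889)(67) = 498.7778.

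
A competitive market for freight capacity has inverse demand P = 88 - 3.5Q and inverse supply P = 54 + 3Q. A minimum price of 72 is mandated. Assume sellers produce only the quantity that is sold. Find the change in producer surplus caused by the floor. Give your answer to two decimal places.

9.90

Free-market equilibrium: 88 - 3.5Q = 54 + 3Q gives Q* = 5.2308, P* = 69.6923.
At P = 72, buyers demand (88 - 72)/3.5 = 4.5714 while sellers would supply more, so the quantity traded is 4.5714 at price 72.
PS goes from (1/2)(5.2308)(15.6923) = 41.0414 to 50.9388 (computed as (72 - 54)(4.5714) - (1/2)(3)(4.5714)^2), a change of 9.8974.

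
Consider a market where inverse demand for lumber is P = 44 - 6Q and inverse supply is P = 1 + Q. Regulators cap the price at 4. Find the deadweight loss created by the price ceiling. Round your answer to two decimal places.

Without the control, 44 - 6Q = 1 + Q so Q* = 6.1429 and P* = 7.1429.
At P = 4, sellers supply (4 - 1)/1 = 3 while buyers want more, so the quantity traded is 3 at price 4.
The lost-trades triangle has base Q* - 3 = 3.1429 and height equal to the gap between the curves at Q = 3, which is 26 - 4 = 22. DWL = (1/2)(3.1429)(22) = 34.5714.

34.57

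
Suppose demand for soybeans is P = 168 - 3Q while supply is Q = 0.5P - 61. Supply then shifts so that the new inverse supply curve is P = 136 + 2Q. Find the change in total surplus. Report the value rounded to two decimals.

Rewriting supply in inverse form: P = 122 + 2Q.
Initial equilibrium: Q_0 = 9.2, P_0 = 140.4; CS_0 = (1/2)(9.2)(27.6) = 126.96, PS_0 = (1/2)(9.2)(18.4) = 84.64.
New equilibrium: 168 - 3Q = 136 + 2Q gives Q_1 = 6.4, P_1 = 148.8; CS_1 = 61.44, PS_1 = 40.96.
Change in total surplus = (61.44 + 40.96) - (126.96 + 84.64) = -109.2.

-109.20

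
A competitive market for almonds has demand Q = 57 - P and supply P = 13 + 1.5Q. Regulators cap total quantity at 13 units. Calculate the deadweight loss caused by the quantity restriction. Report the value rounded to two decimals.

26.45

Rewriting demand in inverse form: P = 57 - Q.
Unrestricted equilibrium: Q* = (57 - 13)/(1 + 1.5) = 17.6.
At Q = 13 the demand price is 57 - (13) = 44 and the supply price is 13 + 1.5(13) = 32.5.
Deadweight loss is the triangle between the curves from 13 to 17.6: (1/2)(44 - 32.5)(17.6 - 13) = 26.45.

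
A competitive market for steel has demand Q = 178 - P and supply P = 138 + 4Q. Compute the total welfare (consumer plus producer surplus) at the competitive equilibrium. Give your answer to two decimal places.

Rewriting demand in inverse form: P = 178 - Q.
Equilibrium: 178 - Q = 138 + 4Q, so Q* = 8 and P* = 170.
CS = (1/2)(8)(8) = 32 and PS = (1/2)(8)(32) = 128, so total surplus = 160.

160.00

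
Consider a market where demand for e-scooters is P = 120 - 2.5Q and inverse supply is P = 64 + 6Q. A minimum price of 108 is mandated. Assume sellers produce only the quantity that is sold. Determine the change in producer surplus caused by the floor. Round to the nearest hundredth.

11.87

Without the control, 120 - 2.5Q = 64 + 6Q so Q* = 6.5882 and P* = 103.5294.
At the floor price 108, quantity demanded is (120 - 108)/2.5 = 4.8; demand is the short side, so Q = 4.8 trades at P = 108.
PS goes from (1/2)(6.5882)(39.5294) = 130.2145 to 142.08 (computed as (108 - 64)(4.8) - (1/2)(6)(4.8)^2), a change of 11.8655.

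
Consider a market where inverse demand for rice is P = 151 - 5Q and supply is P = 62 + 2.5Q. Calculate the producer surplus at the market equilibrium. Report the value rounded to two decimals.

Setting demand equal to supply, 89 = 7.5Q, so Q* = 11.8667 and P* = 91.6667.
Producer surplus is the triangle above supply below P*: (1/2)(11.8667)(91.6667 - 62) = (1/2)(11.8667)(29.6667) = 176.0222.

176.02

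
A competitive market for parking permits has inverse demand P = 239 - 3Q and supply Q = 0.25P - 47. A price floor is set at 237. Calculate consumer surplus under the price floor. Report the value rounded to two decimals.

0.67

Rewriting supply in inverse form: P = 188 + 4Q.
Without the control, 239 - 3Q = 188 + 4Q so Q* = 7.2857 and P* = 217.1429.
At P = 237, buyers demand (239 - 237)/3 = 0.6667 while sellers would supply more, so the quantity traded is 0.6667 at price 237.
CS is the triangle under demand above 237: (1/2)(0.6667)(239 - 237) = 0.6667.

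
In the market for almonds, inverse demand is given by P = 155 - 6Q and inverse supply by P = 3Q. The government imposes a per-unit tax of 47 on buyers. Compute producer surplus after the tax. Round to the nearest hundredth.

Without the tax, 155 - 6Q = 3Q so Q* = 17.2222 and P* = 51.6667.
A tax on buyers shifts demand down by 47: (155 - 47) - 6Q = 3Q, so Q_t = 12. Buyers pay P_b = 83; sellers receive P_s = P_b - 47 = 36.
Producer surplus is the triangle above supply below P_s: (1/2)(12)(36 - 0) = 216.

216.00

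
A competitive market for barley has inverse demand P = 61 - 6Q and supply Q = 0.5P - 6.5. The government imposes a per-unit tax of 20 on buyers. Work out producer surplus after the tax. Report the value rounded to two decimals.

12.25

Rewriting supply in inverse form: P = 13 + 2Q.
Pre-tax equilibrium: 61 - 6Q = 13 + 2Q gives Q* = 6, P* = 25.
A tax on buyers shifts demand down by 20: (61 - 20) - 6Q = 13 + 2Q, so Q_t = 3.5. Buyers pay P_b = 40; sellers receive P_s = P_b - 20 = 20.
PS = (1/2)(Q_t)(P_s - 13) = (1/2)(3.5)(7) = 12.25.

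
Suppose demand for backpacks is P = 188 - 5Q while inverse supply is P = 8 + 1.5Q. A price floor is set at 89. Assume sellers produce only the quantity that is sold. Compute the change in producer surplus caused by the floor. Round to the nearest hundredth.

734.62

Free-market equilibrium: 188 - 5Q = 8 + 1.5Q gives Q* = 27.6923, P* = 49.5385.
At P = 89, buyers demand (188 - 89)/5 = 19.8 while sellers would supply more, so the quantity traded is 19.8 at price 89.
PS goes from (1/2)(27.6923)(41.5385) = 575.1479 to 1309.77 (computed as (89 - 8)(19.8) - (1/2)(1.5)(19.8)^2), a change of 734.6221.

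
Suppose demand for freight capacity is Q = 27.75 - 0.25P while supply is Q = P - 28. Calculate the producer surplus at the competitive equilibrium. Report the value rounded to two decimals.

Rewriting demand in inverse form: P = 111 - 4Q.
Rewriting supply in inverse form: P = 28 + Q.
Set 111 - 4Q = 28 + Q, which gives 83 = 5Q, so Q* = 16.6 and P* = 111 - 4(16.6) = 44.6.
The supply curve's price intercept is 28, so PS = (1/2)(Q*)(P* - 28) = (1/2)(16.6)(16.6) = 137.78.

137.78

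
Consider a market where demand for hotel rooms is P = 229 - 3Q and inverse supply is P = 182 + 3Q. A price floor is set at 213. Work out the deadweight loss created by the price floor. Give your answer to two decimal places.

Without the control, 229 - 3Q = 182 + 3Q so Q* = 7.8333 and P* = 205.5.
At the floor price 213, quantity demanded is (229 - 213)/3 = 5.3333; demand is the short side, so Q = 5.3333 trades at P = 213.
At Q = 5.3333 the demand price is 213 and the supply price is 198. Deadweight loss is the triangle between the curves from 5.3333 to 7.8333: (1/2)(213 - 198)(7.8333 - 5.3333) = 18.75.

18.75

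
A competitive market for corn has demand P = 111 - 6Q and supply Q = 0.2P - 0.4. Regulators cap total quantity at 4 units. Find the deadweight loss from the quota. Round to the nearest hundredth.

192.05

Rewriting supply in inverse form: P = 2 + 5Q.
Without the quota, 111 - 6Q = 2 + 5Q gives Q* = 9.9091.
At Q = 4 the demand price is 111 - 6(4) = 87 and the supply price is 2 + 5(4) = 22.
DWL = (1/2)(gap between curves at 4) x (Q* - 4) = (1/2)(65)(5.9091) = 192.0455.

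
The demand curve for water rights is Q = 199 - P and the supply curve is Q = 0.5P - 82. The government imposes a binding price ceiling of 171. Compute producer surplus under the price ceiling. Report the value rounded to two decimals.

Rewriting demand in inverse form: P = 199 - Q.
Rewriting supply in inverse form: P = 164 + 2Q.
Without the control, 199 - Q = 164 + 2Q so Q* = 11.6667 and P* = 187.3333.
At P = 171, sellers supply (171 - 164)/2 = 3.5 while buyers want more, so the quantity traded is 3.5 at price 171.
PS is the triangle above supply below 171: (1/2)(3.5)(171 - 164) = 12.25.

12.25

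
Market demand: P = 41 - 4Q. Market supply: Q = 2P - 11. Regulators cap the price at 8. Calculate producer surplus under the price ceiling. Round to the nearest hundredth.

Rewriting supply in inverse form: P = 5.5 + 0.5Q.
Without the control, 41 - 4Q = 5.5 + 0.5Q so Q* = 7.8889 and P* = 9.4444.
At the ceiling price 8, quantity supplied is (8 - 5.5)/0.5 = 5; supply is the short side, so Q = 5 trades at P = 8.
PS is the triangle above supply below 8: (1/2)(5)(8 - 5.5) = 6.25.

6.25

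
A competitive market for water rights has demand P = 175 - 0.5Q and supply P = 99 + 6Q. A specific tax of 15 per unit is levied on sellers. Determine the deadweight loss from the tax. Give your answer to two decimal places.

Without the tax, 175 - 0.5Q = 99 + 6Q so Q* = 11.6923 and P* = 169.1538.
With the tax, sellers need 15 more per unit: 175 - 0.5Q = 99 + 6Q + 15, so Q_t = 9.3846. Buyers pay P_b = 170.3077; sellers receive P_s = P_b - 15 = 155.3077.
The welfare triangle lost has base Q* - Q_t = 2.3077 and height t = 15, so DWL = (1/2)(2.3077)(15) = 17.3077.

17.31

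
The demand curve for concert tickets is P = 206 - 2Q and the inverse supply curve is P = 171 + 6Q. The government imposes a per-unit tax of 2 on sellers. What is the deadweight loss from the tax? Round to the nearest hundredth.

Without the tax, 206 - 2Q = 171 + 6Q so Q* = 4.375 and P* = 197.25.
With the tax, sellers need 2 more per unit: 206 - 2Q = 171 + 6Q + 2, so Q_t = 4.125. Buyers pay P_b = 197.75; sellers receive P_s = P_b - 2 = 195.75.
Deadweight loss is the triangle between the curves from Q_t to Q*: (1/2)(4.375 - 4.125)(2) = 0.25.

0.25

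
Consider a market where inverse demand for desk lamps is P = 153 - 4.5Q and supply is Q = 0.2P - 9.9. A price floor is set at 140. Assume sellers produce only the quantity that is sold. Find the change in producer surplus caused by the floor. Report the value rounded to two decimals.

Rewriting supply in inverse form: P = 49.5 + 5Q.
Free-market equilibrium: 153 - 4.5Q = 49.5 + 5Q gives Q* = 10.8947, P* = 103.9737.
At the floor price 140, quantity demanded is (153 - 140)/4.5 = 2.8889; demand is the short side, so Q = 2.8889 trades at P = 140.
PS goes from (1/2)(10.8947)(54.4737) = 296.7382 to 240.5802 (computed as (140 - 49.5)(2.8889) - (1/2)(5)(2.8889)^2), a change of -56.158.

-56.16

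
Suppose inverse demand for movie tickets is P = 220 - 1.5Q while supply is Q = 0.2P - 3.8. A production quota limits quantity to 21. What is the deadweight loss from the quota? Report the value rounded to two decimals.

320.02

Rewriting supply in inverse form: P = 19 + 5Q.
Without the quota, 220 - 1.5Q = 19 + 5Q gives Q* = 30.9231.
At Q = 21 the demand price is 220 - 1.5(21) = 188.5 and the supply price is 19 + 5(21) = 124.
Deadweight loss is the triangle between the curves from 21 to 30.9231: (1/2)(188.5 - 124)(30.9231 - 21) = 320.0192.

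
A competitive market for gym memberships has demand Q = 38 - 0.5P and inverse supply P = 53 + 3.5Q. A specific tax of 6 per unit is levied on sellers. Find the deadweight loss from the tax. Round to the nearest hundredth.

3.27

Rewriting demand in inverse form: P = 76 - 2Q.
Pre-tax equilibrium: 76 - 2Q = 53 + 3.5Q gives Q* = 4.1818, P* = 67.6364.
With the tax, sellers need 6 more per unit: 76 - 2Q = 53 + 3.5Q + 6, so Q_t = 3.0909. Buyers pay P_b = 69.8182; sellers receive P_s = P_b - 6 = 63.8182.
The welfare triangle lost has base Q* - Q_t = 1.0909 and height t = 6, so DWL = (1/2)(1.0909)(6) = 3.2727.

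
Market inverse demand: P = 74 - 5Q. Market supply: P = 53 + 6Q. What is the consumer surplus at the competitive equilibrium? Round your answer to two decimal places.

9.11

Set 74 - 5Q = 53 + 6Q, which gives 21 = 11Q, so Q* = 1.9091 and P* = 74 - 5(1.9091) = 64.4545.
The demand choke price is 74, so CS = (1/2)(Q*)(74 - P*) = (1/2)(1.9091)(9.5455) = 9.1116.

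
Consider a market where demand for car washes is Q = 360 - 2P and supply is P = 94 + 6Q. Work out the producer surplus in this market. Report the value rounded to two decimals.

Rewriting demand in inverse form: P = 180 - 0.5Q.
Equilibrium: 180 - 0.5Q = 94 + 6Q, so Q* = 13.2308 and P* = 173.3846.
PS is the area between P* and the supply curve from 0 to Q*: (1/2)(13.2308)(79.3846) = 525.1598.

525.16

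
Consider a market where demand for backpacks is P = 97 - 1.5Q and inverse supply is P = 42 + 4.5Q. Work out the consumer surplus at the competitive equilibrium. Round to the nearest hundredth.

Setting demand equal to supply, 55 = 6Q, so Q* = 9.1667 and P* = 83.25.
CS is the area between the demand curve and P* from 0 to Q*: (1/2)(9.1667)(13.75) = 63.0208.

63.02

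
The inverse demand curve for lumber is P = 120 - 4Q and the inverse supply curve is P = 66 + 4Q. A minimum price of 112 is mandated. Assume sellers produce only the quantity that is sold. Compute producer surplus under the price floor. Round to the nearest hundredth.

84.00

Free-market equilibrium: 120 - 4Q = 66 + 4Q gives Q* = 6.75, P* = 93.
At P = 112, buyers demand (120 - 112)/4 = 2 while sellers would supply more, so the quantity traded is 2 at price 112.
The supply price at Q = 2 is 74. PS is the trapezoid between 112 and supply over [0, 2]: (1/2)[(112 - 66) + (112 - 74)](2) = 84.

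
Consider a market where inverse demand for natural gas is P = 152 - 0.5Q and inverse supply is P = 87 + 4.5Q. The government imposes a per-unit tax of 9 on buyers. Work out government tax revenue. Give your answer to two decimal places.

100.80

Without the tax, 152 - 0.5Q = 87 + 4.5Q so Q* = 13 and P* = 145.5.
A tax on buyers shifts demand down by 9: (152 - 9) - 0.5Q = 87 + 4.5Q, so Q_t = 11.2. Buyers pay P_b = 146.4; sellers receive P_s = P_b - 9 = 137.4.
Tax revenue = t x Q_t = 9 x 11.2 = 100.8.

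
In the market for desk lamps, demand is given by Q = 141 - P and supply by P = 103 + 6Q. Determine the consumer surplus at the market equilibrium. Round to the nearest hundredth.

14.73

Rewriting demand in inverse form: P = 141 - Q.
Set 141 - Q = 103 + 6Q, which gives 38 = 7Q, so Q* = 5.4286 and P* = 141 - (5.4286) = 135.5714.
CS is the area between the demand curve and P* from 0 to Q*: (1/2)(5.4286)(5.4286) = 14.7347.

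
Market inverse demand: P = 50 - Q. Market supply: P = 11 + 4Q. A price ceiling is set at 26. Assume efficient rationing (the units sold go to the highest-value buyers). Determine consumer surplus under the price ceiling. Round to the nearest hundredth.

Free-market equilibrium: 50 - Q = 11 + 4Q gives Q* = 7.8, P* = 42.2.
At P = 26, sellers supply (26 - 11)/4 = 3.75 while buyers want more, so the quantity traded is 3.75 at price 26.
The demand price at Q = 3.75 is 46.25. CS is the trapezoid between demand and 26 over [0, 3.75]: (1/2)[(50 - 26) + (46.25 - 26)](3.75) = 82.9688.

82.97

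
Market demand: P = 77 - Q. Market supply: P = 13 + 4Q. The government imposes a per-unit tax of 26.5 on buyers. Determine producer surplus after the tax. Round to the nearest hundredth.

Pre-tax equilibrium: 77 - Q = 13 + 4Q gives Q* = 12.8, P* = 64.2.
With the tax, buyers' net willingness to pay falls by 26.5: (77 - 26.5) - Q = 13 + 4Q, so Q_t = 7.5. Buyers pay P_b = 69.5; sellers receive P_s = P_b - 26.5 = 43.
Producer surplus is the triangle above supply below P_s: (1/2)(7.5)(43 - 13) = 112.5.

112.50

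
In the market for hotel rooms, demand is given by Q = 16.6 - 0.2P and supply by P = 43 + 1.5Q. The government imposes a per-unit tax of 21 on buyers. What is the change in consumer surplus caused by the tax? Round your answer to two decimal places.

-73.31

Rewriting demand in inverse form: P = 83 - 5Q.
Pre-tax equilibrium: 83 - 5Q = 43 + 1.5Q gives Q* = 6.1538, P* = 52.2308.
With the tax, buyers' net willingness to pay falls by 21: (83 - 21) - 5Q = 43 + 1.5Q, so Q_t = 2.9231. Buyers pay P_b = 68.3846; sellers receive P_s = P_b - 21 = 47.3846.
CS falls from (1/2)(6.1538)(30.7692) = 94.6746 to (1/2)(2.9231)(14.6154) = 21.3609, a change of -73.3136.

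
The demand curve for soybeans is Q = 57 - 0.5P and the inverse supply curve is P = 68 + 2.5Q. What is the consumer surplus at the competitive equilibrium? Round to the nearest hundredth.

104.49

Rewriting demand in inverse form: P = 114 - 2Q.
Set 114 - 2Q = 68 + 2.5Q, which gives 46 = 4.5Q, so Q* = 10.2222 and P* = 114 - 2(10.2222) = 93.5556.
CS is the area between the demand curve and P* from 0 to Q*: (1/2)(10.2222)(20.4444) = 104.4938.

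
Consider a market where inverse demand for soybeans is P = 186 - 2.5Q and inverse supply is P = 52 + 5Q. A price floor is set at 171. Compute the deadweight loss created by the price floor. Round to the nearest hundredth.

Free-market equilibrium: 186 - 2.5Q = 52 + 5Q gives Q* = 17.8667, P* = 141.3333.
At P = 171, buyers demand (186 - 171)/2.5 = 6 while sellers would supply more, so the quantity traded is 6 at price 171.
At Q = 6 the demand price is 171 and the supply price is 82. Deadweight loss is the triangle between the curves from 6 to 17.8667: (1/2)(171 - 82)(17.8667 - 6) = 528.0667.

528.07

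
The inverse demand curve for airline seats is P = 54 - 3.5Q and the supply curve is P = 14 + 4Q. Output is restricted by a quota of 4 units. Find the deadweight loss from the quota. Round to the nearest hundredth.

Without the quota, 54 - 3.5Q = 14 + 4Q gives Q* = 5.3333.
At Q = 4 the demand price is 54 - 3.5(4) = 40 and the supply price is 14 + 4(4) = 30.
Deadweight loss is the triangle between the curves from 4 to 5.3333: (1/2)(40 - 30)(5.3333 - 4) = 6.6667.

6.67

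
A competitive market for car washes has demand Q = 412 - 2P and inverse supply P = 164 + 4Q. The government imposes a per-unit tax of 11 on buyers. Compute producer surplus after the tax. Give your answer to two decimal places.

Rewriting demand in inverse form: P = 206 - 0.5Q.
Without the tax, 206 - 0.5Q = 164 + 4Q so Q* = 9.3333 and P* = 201.3333.
A tax on buyers shifts demand down by 11: (206 - 11) - 0.5Q = 164 + 4Q, so Q_t = 6.8889. Buyers pay P_b = 202.5556; sellers receive P_s = P_b - 11 = 191.5556.
PS = (1/2)(Q_t)(P_s - 164) = (1/2)(6.8889)(27.5556) = 94.9136.

94.91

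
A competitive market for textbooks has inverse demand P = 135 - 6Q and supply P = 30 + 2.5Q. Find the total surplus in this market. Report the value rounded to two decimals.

Equilibrium: 135 - 6Q = 30 + 2.5Q, so Q* = 12.3529 and P* = 60.8824.
Total surplus is the full triangle between the curves from 0 to Q*: (1/2)(12.3529)(135 - 30) = 648.5294.

648.53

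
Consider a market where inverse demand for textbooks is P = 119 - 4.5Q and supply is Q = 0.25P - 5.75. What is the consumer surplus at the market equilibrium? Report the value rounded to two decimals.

Rewriting supply in inverse form: P = 23 + 4Q.
Equilibrium: 119 - 4.5Q = 23 + 4Q, so Q* = 11.2941 and P* = 68.1765.
The demand choke price is 119, so CS = (1/2)(Q*)(119 - P*) = (1/2)(11.2941)(50.8235) = 287.0035.

287.00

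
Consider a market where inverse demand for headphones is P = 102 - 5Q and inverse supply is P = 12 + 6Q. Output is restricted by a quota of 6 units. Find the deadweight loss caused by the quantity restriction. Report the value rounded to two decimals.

Unrestricted equilibrium: Q* = (102 - 12)/(5 + 6) = 8.1818.
At Q = 6 the demand price is 102 - 5(6) = 72 and the supply price is 12 + 6(6) = 48.
Deadweight loss is the triangle between the curves from 6 to 8.1818: (1/2)(72 - 48)(8.1818 - 6) = 26.1818.

26.18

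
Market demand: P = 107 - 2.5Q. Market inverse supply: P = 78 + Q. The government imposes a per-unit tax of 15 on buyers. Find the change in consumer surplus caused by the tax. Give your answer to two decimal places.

-65.82

Pre-tax equilibrium: 107 - 2.5Q = 78 + Q gives Q* = 8.2857, P* = 86.2857.
A tax on buyers shifts demand down by 15: (107 - 15) - 2.5Q = 78 + Q, so Q_t = 4. Buyers pay P_b = 97; sellers receive P_s = P_b - 15 = 82.
Consumers lose the trapezoid between P* and P_b out to Q_t plus the triangle from Q_t to Q*: change in CS = 20 - 85.8163 = -65.8163.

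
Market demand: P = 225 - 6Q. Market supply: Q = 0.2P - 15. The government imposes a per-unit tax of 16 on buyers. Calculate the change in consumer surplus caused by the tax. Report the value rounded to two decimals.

Rewriting supply in inverse form: P = 75 + 5Q.
Without the tax, 225 - 6Q = 75 + 5Q so Q* = 13.6364 and P* = 143.1818.
With the tax, buyers' net willingness to pay falls by 16: (225 - 16) - 6Q = 75 + 5Q, so Q_t = 12.1818. Buyers pay P_b = 151.9091; sellers receive P_s = P_b - 16 = 135.9091.
Consumers lose the trapezoid between P* and P_b out to Q_t plus the triangle from Q_t to Q*: change in CS = 445.1901 - 557.8512 = -112.6612.

-112.66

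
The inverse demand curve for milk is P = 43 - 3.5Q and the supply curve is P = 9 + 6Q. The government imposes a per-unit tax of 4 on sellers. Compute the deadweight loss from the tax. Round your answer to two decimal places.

Without the tax, 43 - 3.5Q = 9 + 6Q so Q* = 3.5789 and P* = 30.4737.
A tax on sellers shifts supply up by 4: 43 - 3.5Q = 9 + 6Q + 4, so Q_t = 3.1579. Buyers pay P_b = 31.9474; sellers receive P_s = P_b - 4 = 27.9474.
The welfare triangle lost has base Q* - Q_t = 0.4211 and height t = 4, so DWL = (1/2)(0.4211)(4) = 0.8421.

0.84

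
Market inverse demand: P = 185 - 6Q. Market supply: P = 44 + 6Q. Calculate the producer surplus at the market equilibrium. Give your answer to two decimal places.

Setting demand equal to supply, 141 = 12Q, so Q* = 11.75 and P* = 114.5.
PS is the area between P* and the supply curve from 0 to Q*: (1/2)(11.75)(70.5) = 414.1875.

414.19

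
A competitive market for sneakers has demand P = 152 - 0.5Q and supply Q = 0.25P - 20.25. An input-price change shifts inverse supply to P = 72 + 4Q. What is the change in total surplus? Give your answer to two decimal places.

151.00

Rewriting supply in inverse form: P = 81 + 4Q.
Initial equilibrium: Q_0 = 15.7778, P_0 = 144.1111; CS_0 = (1/2)(15.7778)(7.8889) = 62.2346, PS_0 = (1/2)(15.7778)(63.1111) = 497.8765.
New equilibrium: 152 - 0.5Q = 72 + 4Q gives Q_1 = 17.7778, P_1 = 143.1111; CS_1 = 79.0123, PS_1 = 632.0988.
Change in total surplus = (79.0123 + 632.0988) - (62.2346 + 497.8765) = 151.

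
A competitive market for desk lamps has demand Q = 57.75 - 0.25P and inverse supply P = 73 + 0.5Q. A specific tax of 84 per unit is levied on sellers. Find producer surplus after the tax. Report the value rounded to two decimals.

67.60

Rewriting demand in inverse form: P = 231 - 4Q.
Without the tax, 231 - 4Q = 73 + 0.5Q so Q* = 35.1111 and P* = 90.5556.
A tax on sellers shifts supply up by 84: 231 - 4Q = 73 + 0.5Q + 84, so Q_t = 16.4444. Buyers pay P_b = 165.2222; sellers receive P_s = P_b - 84 = 81.2222.
Producer surplus is the triangle above supply below P_s: (1/2)(16.4444)(81.2222 - 73) = 67.6049.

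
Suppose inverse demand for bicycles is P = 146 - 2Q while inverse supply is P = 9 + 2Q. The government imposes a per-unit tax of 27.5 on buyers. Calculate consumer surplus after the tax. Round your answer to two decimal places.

Pre-tax equilibrium: 146 - 2Q = 9 + 2Q gives Q* = 34.25, P* = 77.5.
With the tax, buyers' net willingness to pay falls by 27.5: (146 - 27.5) - 2Q = 9 + 2Q, so Q_t = 27.375. Buyers pay P_b = 91.25; sellers receive P_s = P_b - 27.5 = 63.75.
Consumer surplus is the triangle under demand above P_b: (1/2)(27.375)(146 - 91.25) = 749.3906.

749.39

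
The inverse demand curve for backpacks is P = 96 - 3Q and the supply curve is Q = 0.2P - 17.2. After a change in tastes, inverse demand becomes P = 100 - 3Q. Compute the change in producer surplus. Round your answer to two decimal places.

3.75

Rewriting supply in inverse form: P = 86 + 5Q.
Initial equilibrium: Q_0 = 1.25, P_0 = 92.25; CS_0 = (1/2)(1.25)(3.75) = 2.3438, PS_0 = (1/2)(1.25)(6.25) = 3.9062.
New equilibrium: 100 - 3Q = 86 + 5Q gives Q_1 = 1.75, P_1 = 94.75; CS_1 = 4.5938, PS_1 = 7.6562.
Change in producer surplus = 7.6562 - 3.9062 = 3.75.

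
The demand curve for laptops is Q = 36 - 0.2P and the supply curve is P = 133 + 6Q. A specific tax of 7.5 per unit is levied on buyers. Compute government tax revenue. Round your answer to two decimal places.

Rewriting demand in inverse form: P = 180 - 5Q.
Without the tax, 180 - 5Q = 133 + 6Q so Q* = 4.2727 and P* = 158.6364.
A tax on buyers shifts demand down by 7.5: (180 - 7.5) - 5Q = 133 + 6Q, so Q_t = 3.5909. Buyers pay P_b = 162.0455; sellers receive P_s = P_b - 7.5 = 154.5455.
Revenue is the tax times quantity traded: 7.5 x 3.5909 = 26.9318.

26.93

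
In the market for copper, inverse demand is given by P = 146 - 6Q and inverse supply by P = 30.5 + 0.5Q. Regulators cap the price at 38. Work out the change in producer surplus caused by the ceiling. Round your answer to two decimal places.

-22.69

Free-market equilibrium: 146 - 6Q = 30.5 + 0.5Q gives Q* = 17.7692, P* = 39.3846.
At P = 38, sellers supply (38 - 30.5)/0.5 = 15 while buyers want more, so the quantity traded is 15 at price 38.
PS goes from (1/2)(17.7692)(8.8846) = 78.9364 to 56.25 (computed as (38 - 30.5)(15) - (1/2)(0.5)(15)^2), a change of -22.6864.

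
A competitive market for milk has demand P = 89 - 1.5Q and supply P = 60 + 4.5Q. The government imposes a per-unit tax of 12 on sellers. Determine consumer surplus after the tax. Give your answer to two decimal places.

6.02

Without the tax, 89 - 1.5Q = 60 + 4.5Q so Q* = 4.8333 and P* = 81.75.
A tax on sellers shifts supply up by 12: 89 - 1.5Q = 60 + 4.5Q + 12, so Q_t = 2.8333. Buyers pay P_b = 84.75; sellers receive P_s = P_b - 12 = 72.75.
Consumer surplus is the triangle under demand above P_b: (1/2)(2.8333)(89 - 84.75) = 6.0208.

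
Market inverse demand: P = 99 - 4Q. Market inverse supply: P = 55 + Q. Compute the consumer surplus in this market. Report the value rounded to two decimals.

Equilibrium: 99 - 4Q = 55 + Q, so Q* = 8.8 and P* = 63.8.
The demand choke price is 99, so CS = (1/2)(Q*)(99 - P*) = (1/2)(8.8)(35.2) = 154.88.

154.88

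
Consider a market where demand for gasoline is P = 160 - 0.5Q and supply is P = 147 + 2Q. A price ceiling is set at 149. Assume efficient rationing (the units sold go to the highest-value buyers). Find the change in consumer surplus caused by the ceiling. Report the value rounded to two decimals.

3.99

Without the control, 160 - 0.5Q = 147 + 2Q so Q* = 5.2 and P* = 157.4.
At the ceiling price 149, quantity supplied is (149 - 147)/2 = 1; supply is the short side, so Q = 1 trades at P = 149.
CS goes from (1/2)(5.2)(2.6) = 6.76 to 10.75 (computed as (160 - 149)(1) - (1/2)(0.5)(1)^2), a change of 3.99.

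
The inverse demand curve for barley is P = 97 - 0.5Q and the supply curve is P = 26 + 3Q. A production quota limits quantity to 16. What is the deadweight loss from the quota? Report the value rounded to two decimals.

Unrestricted equilibrium: Q* = (97 - 26)/(0.5 + 3) = 20.2857.
At Q = 16 the demand price is 97 - 0.5(16) = 89 and the supply price is 26 + 3(16) = 74.
DWL = (1/2)(gap between curves at 16) x (Q* - 16) = (1/2)(15)(4.2857) = 32.1429.

32.14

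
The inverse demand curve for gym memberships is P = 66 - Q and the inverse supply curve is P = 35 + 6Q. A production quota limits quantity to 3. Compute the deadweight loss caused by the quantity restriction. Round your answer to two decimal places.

7.14

Unrestricted equilibrium: Q* = (66 - 35)/(1 + 6) = 4.4286.
At Q = 3 the demand price is 66 - (3) = 63 and the supply price is 35 + 6(3) = 53.
Deadweight loss is the triangle between the curves from 3 to 4.4286: (1/2)(63 - 53)(4.4286 - 3) = 7.1429.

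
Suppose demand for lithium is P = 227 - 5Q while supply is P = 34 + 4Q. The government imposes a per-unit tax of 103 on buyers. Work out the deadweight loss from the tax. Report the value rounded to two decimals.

589.39

Without the tax, 227 - 5Q = 34 + 4Q so Q* = 21.4444 and P* = 119.7778.
A tax on buyers shifts demand down by 103: (227 - 103) - 5Q = 34 + 4Q, so Q_t = 10. Buyers pay P_b = 177; sellers receive P_s = P_b - 103 = 74.
The welfare triangle lost has base Q* - Q_t = 11.4444 and height t = 103, so DWL = (1/2)(11.4444)(103) = 589.3889.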